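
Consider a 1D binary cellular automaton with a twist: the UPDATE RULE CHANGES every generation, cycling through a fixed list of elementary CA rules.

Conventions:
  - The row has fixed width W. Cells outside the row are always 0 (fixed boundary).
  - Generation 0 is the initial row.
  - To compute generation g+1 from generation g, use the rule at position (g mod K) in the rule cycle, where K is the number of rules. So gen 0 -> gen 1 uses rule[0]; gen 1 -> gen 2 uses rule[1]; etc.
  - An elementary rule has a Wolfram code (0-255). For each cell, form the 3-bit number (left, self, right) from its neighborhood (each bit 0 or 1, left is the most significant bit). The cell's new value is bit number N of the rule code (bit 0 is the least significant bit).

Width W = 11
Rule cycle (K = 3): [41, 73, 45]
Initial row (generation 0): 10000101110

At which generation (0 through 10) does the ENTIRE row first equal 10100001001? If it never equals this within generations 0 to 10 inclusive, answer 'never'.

Gen 0: 10000101110
Gen 1 (rule 41): 00110011000
Gen 2 (rule 73): 10110011011
Gen 3 (rule 45): 11100010110
Gen 4 (rule 41): 10001001100
Gen 5 (rule 73): 00100001101
Gen 6 (rule 45): 10101101011
Gen 7 (rule 41): 01011010110
Gen 8 (rule 73): 00011000110
Gen 9 (rule 45): 11010010100
Gen 10 (rule 41): 10100001001

Answer: 10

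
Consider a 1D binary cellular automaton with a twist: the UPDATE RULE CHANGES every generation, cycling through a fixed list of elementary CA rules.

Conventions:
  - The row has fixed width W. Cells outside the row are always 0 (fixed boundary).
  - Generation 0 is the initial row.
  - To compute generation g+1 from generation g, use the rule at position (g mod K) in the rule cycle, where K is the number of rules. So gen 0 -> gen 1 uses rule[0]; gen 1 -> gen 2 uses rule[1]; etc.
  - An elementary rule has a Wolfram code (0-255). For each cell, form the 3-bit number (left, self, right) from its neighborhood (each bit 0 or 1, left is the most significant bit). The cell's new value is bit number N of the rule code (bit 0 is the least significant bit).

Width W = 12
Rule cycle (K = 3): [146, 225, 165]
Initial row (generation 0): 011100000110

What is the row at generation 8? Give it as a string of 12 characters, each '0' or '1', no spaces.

Answer: 010111110110

Derivation:
Gen 0: 011100000110
Gen 1 (rule 146): 101010001001
Gen 2 (rule 225): 010100100000
Gen 3 (rule 165): 011100101111
Gen 4 (rule 146): 101011000110
Gen 5 (rule 225): 010101010010
Gen 6 (rule 165): 011111110010
Gen 7 (rule 146): 101111101101
Gen 8 (rule 225): 010111110110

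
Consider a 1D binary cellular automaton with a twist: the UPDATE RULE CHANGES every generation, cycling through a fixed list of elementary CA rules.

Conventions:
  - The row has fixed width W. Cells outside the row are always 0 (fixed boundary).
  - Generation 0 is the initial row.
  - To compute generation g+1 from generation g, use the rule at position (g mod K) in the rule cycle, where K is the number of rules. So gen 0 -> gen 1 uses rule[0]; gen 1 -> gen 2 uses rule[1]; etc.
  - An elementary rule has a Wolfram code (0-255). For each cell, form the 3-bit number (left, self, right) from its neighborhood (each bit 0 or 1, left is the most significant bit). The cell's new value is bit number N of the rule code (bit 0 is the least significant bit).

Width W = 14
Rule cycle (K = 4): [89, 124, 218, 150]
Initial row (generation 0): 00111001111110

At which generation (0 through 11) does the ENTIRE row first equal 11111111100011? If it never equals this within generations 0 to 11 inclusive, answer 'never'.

Answer: 2

Derivation:
Gen 0: 00111001111110
Gen 1 (rule 89): 10101101000011
Gen 2 (rule 124): 11111111100011
Gen 3 (rule 218): 11111111110111
Gen 4 (rule 150): 01111111100010
Gen 5 (rule 89): 01000000111001
Gen 6 (rule 124): 01100000101101
Gen 7 (rule 218): 11110001001100
Gen 8 (rule 150): 01101011110010
Gen 9 (rule 89): 01100010011001
Gen 10 (rule 124): 01110011011101
Gen 11 (rule 218): 11111111011100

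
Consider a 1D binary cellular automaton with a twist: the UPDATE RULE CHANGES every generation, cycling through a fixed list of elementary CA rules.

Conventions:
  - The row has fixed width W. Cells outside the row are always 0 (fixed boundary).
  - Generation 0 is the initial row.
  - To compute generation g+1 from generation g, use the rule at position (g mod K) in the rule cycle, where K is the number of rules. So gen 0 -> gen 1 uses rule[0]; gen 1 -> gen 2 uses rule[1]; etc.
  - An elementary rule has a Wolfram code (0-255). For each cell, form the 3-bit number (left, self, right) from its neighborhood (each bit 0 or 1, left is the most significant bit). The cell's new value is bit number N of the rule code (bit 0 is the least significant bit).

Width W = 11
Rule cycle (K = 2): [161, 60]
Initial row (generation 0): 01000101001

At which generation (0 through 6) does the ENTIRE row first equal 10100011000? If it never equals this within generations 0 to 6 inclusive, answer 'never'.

Answer: never

Derivation:
Gen 0: 01000101001
Gen 1 (rule 161): 00010010000
Gen 2 (rule 60): 00011011000
Gen 3 (rule 161): 11000100011
Gen 4 (rule 60): 10100110010
Gen 5 (rule 161): 01000000000
Gen 6 (rule 60): 01100000000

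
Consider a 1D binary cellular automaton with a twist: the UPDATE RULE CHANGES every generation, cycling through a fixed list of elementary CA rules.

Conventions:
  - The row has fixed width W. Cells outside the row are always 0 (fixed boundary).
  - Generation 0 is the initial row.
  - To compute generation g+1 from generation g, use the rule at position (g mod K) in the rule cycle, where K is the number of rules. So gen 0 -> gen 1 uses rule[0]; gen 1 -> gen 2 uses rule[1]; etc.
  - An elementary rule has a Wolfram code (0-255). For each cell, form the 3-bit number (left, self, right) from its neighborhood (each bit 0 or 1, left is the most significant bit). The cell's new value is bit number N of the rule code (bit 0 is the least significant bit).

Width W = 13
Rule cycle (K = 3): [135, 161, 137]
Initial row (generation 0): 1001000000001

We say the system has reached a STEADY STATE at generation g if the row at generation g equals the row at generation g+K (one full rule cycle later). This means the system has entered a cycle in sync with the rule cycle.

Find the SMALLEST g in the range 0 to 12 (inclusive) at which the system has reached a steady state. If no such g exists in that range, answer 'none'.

Answer: none

Derivation:
Gen 0: 1001000000001
Gen 1 (rule 135): 1011011111111
Gen 2 (rule 161): 0100101111110
Gen 3 (rule 137): 0000001111100
Gen 4 (rule 135): 1111110111001
Gen 5 (rule 161): 0111101010000
Gen 6 (rule 137): 0111000000111
Gen 7 (rule 135): 1010011111010
Gen 8 (rule 161): 0100001110100
Gen 9 (rule 137): 0001101100001
Gen 10 (rule 135): 1110000001111
Gen 11 (rule 161): 0100111100110
Gen 12 (rule 137): 0000111000100
Gen 13 (rule 135): 1111010011101
Gen 14 (rule 161): 0110100001010
Gen 15 (rule 137): 0100001100000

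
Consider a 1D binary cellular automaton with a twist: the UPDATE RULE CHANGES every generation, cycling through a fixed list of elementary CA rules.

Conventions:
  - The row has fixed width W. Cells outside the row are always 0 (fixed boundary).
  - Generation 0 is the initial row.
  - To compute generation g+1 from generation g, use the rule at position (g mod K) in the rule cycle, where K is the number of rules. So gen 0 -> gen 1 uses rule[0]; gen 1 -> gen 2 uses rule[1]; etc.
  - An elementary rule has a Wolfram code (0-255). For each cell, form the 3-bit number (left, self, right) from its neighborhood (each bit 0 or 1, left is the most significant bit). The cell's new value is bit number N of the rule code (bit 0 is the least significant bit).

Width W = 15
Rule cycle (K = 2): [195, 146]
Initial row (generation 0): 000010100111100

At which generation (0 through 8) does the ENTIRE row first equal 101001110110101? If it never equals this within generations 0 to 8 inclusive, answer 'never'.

Gen 0: 000010100111100
Gen 1 (rule 195): 111100001011101
Gen 2 (rule 146): 011010010001000
Gen 3 (rule 195): 101000100110011
Gen 4 (rule 146): 000101011001100
Gen 5 (rule 195): 111000001010101
Gen 6 (rule 146): 010100010000000
Gen 7 (rule 195): 100001100111111
Gen 8 (rule 146): 010010011011110

Answer: never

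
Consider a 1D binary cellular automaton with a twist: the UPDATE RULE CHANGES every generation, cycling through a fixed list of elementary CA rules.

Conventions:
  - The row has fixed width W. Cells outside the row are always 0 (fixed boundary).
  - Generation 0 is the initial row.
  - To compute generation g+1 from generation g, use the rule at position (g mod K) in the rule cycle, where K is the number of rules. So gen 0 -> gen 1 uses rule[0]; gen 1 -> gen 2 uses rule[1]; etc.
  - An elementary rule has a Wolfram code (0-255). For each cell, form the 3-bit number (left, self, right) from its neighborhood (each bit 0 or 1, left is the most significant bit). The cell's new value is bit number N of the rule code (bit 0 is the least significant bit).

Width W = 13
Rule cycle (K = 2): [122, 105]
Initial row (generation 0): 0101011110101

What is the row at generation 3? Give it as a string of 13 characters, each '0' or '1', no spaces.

Answer: 1011011110110

Derivation:
Gen 0: 0101011110101
Gen 1 (rule 122): 1010110011010
Gen 2 (rule 105): 0101110011100
Gen 3 (rule 122): 1011011110110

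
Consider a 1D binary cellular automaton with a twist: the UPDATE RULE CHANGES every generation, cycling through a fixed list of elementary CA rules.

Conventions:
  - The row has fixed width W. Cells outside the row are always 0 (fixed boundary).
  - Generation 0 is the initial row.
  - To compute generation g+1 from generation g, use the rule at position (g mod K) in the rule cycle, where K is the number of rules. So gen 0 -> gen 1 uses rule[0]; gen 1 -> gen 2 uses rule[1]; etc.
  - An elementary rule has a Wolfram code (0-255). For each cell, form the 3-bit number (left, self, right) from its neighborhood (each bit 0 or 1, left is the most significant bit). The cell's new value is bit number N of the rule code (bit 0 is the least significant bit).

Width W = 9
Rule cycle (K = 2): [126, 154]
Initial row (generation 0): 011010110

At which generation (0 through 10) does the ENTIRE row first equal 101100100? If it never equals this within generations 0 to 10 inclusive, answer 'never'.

Answer: never

Derivation:
Gen 0: 011010110
Gen 1 (rule 126): 111111111
Gen 2 (rule 154): 111111110
Gen 3 (rule 126): 100000011
Gen 4 (rule 154): 010000110
Gen 5 (rule 126): 111001111
Gen 6 (rule 154): 110111110
Gen 7 (rule 126): 111100011
Gen 8 (rule 154): 111010110
Gen 9 (rule 126): 101111111
Gen 10 (rule 154): 001111110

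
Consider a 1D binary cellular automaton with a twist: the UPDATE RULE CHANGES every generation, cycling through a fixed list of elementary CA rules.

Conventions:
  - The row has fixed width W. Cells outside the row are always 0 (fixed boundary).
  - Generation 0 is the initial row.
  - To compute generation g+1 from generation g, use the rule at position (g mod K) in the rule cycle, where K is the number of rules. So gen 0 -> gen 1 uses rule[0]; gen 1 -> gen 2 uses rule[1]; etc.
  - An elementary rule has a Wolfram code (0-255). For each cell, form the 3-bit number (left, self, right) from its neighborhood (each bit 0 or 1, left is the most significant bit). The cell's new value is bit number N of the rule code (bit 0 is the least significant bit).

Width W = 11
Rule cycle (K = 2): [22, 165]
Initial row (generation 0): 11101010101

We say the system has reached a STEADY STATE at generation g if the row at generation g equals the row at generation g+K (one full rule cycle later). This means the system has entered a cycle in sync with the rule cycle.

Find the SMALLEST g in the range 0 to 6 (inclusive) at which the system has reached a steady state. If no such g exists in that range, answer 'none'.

Gen 0: 11101010101
Gen 1 (rule 22): 00001010101
Gen 2 (rule 165): 11101111111
Gen 3 (rule 22): 00000000000
Gen 4 (rule 165): 11111111111
Gen 5 (rule 22): 00000000000
Gen 6 (rule 165): 11111111111
Gen 7 (rule 22): 00000000000
Gen 8 (rule 165): 11111111111

Answer: 3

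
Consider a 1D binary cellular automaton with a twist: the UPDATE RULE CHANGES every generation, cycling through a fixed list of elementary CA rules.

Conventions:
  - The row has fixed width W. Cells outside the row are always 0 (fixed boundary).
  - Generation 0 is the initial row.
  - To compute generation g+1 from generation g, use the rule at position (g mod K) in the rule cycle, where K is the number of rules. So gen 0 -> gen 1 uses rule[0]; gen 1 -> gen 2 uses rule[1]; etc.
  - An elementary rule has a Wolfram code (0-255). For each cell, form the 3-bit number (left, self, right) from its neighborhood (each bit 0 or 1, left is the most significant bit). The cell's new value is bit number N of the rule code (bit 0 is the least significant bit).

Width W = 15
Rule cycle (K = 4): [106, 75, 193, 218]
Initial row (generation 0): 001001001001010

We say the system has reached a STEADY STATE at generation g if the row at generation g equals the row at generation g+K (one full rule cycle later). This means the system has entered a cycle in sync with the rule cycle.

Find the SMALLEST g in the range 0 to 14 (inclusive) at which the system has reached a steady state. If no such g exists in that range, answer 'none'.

Gen 0: 001001001001010
Gen 1 (rule 106): 010010010010100
Gen 2 (rule 75): 100100100100001
Gen 3 (rule 193): 000000000001100
Gen 4 (rule 218): 000000000011110
Gen 5 (rule 106): 000000000110010
Gen 6 (rule 75): 111111111110100
Gen 7 (rule 193): 011111111110001
Gen 8 (rule 218): 111111111111010
Gen 9 (rule 106): 100000000001100
Gen 10 (rule 75): 001111111111101
Gen 11 (rule 193): 100111111111100
Gen 12 (rule 218): 011111111111110
Gen 13 (rule 106): 110000000000010
Gen 14 (rule 75): 110111111111100
Gen 15 (rule 193): 010011111111101
Gen 16 (rule 218): 101111111111100
Gen 17 (rule 106): 011000000000100
Gen 18 (rule 75): 111011111111001

Answer: none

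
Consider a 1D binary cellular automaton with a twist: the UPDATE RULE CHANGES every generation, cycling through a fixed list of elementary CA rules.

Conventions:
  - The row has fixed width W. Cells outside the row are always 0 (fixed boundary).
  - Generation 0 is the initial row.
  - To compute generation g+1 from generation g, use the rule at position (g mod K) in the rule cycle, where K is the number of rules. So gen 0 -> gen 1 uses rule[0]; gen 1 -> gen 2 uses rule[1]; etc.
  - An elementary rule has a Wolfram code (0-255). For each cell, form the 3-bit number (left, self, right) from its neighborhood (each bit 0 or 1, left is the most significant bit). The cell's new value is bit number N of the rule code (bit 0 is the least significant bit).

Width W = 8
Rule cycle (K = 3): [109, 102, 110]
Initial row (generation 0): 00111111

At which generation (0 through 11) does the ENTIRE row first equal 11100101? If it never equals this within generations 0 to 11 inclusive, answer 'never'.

Answer: 4

Derivation:
Gen 0: 00111111
Gen 1 (rule 109): 10100001
Gen 2 (rule 102): 11100011
Gen 3 (rule 110): 10100111
Gen 4 (rule 109): 11100101
Gen 5 (rule 102): 00101111
Gen 6 (rule 110): 01111001
Gen 7 (rule 109): 01001001
Gen 8 (rule 102): 11011011
Gen 9 (rule 110): 11111111
Gen 10 (rule 109): 10000001
Gen 11 (rule 102): 10000011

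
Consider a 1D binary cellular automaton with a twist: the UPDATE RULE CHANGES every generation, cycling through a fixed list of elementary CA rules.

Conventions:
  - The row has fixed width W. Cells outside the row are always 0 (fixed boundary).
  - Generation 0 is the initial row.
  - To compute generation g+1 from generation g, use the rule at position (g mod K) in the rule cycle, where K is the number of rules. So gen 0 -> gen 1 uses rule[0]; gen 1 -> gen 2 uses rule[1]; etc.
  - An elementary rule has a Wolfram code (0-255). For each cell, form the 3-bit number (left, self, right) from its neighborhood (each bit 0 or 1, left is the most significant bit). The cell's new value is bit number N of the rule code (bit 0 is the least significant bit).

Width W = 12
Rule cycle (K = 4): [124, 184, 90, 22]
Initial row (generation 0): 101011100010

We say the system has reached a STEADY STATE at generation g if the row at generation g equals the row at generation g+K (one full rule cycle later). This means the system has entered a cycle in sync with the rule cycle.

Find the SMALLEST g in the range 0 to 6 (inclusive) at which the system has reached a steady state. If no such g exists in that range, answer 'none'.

Gen 0: 101011100010
Gen 1 (rule 124): 111110110011
Gen 2 (rule 184): 111101101010
Gen 3 (rule 90): 100101100001
Gen 4 (rule 22): 111100010011
Gen 5 (rule 124): 100110011011
Gen 6 (rule 184): 010101010110
Gen 7 (rule 90): 100000000111
Gen 8 (rule 22): 110000001000
Gen 9 (rule 124): 111000001100
Gen 10 (rule 184): 110100001010

Answer: none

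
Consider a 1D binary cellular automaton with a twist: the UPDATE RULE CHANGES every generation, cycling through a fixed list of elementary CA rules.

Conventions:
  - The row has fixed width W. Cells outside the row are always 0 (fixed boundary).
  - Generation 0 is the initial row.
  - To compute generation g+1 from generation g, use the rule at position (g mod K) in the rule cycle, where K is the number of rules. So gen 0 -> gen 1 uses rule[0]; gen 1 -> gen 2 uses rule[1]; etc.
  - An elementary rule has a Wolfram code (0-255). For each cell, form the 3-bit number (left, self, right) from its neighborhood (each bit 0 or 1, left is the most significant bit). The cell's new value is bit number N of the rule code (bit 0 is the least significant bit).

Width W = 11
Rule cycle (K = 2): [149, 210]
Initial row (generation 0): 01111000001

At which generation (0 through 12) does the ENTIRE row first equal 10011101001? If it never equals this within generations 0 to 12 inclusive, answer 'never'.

Answer: never

Derivation:
Gen 0: 01111000001
Gen 1 (rule 149): 00110111101
Gen 2 (rule 210): 01010011100
Gen 3 (rule 149): 01011001011
Gen 4 (rule 210): 10001110001
Gen 5 (rule 149): 11100101101
Gen 6 (rule 210): 01111000100
Gen 7 (rule 149): 00110110111
Gen 8 (rule 210): 01010010011
Gen 9 (rule 149): 01011011000
Gen 10 (rule 210): 10001001100
Gen 11 (rule 149): 11101100011
Gen 12 (rule 210): 01100110101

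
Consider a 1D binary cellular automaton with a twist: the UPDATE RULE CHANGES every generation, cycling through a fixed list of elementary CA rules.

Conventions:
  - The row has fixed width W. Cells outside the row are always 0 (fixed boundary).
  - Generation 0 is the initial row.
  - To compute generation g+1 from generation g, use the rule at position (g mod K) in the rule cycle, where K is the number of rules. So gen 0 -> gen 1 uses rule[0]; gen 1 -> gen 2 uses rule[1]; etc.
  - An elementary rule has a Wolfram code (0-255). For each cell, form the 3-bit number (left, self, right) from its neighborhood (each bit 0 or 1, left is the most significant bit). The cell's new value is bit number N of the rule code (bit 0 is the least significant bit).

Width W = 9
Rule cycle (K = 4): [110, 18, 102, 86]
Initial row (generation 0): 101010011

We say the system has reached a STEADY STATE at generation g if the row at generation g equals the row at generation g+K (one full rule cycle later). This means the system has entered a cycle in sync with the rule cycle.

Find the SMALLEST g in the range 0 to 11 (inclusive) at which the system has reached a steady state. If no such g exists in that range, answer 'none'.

Gen 0: 101010011
Gen 1 (rule 110): 111110111
Gen 2 (rule 18): 000000000
Gen 3 (rule 102): 000000000
Gen 4 (rule 86): 000000000
Gen 5 (rule 110): 000000000
Gen 6 (rule 18): 000000000
Gen 7 (rule 102): 000000000
Gen 8 (rule 86): 000000000
Gen 9 (rule 110): 000000000
Gen 10 (rule 18): 000000000
Gen 11 (rule 102): 000000000
Gen 12 (rule 86): 000000000
Gen 13 (rule 110): 000000000
Gen 14 (rule 18): 000000000
Gen 15 (rule 102): 000000000

Answer: 2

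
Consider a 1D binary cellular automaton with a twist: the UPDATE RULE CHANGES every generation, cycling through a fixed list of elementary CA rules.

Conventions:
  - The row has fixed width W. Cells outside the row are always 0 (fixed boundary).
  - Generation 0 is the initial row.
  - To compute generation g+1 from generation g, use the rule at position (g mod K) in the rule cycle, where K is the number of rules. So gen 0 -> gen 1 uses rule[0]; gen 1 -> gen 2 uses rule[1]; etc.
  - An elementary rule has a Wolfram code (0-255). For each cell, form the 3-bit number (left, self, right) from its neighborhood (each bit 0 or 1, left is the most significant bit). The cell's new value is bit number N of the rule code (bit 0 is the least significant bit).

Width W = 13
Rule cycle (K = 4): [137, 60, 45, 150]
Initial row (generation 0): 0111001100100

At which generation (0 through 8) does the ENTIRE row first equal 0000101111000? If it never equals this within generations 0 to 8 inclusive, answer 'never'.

Answer: never

Derivation:
Gen 0: 0111001100100
Gen 1 (rule 137): 0110001000001
Gen 2 (rule 60): 0101001100001
Gen 3 (rule 45): 0111001001101
Gen 4 (rule 150): 1010111110001
Gen 5 (rule 137): 0000111100100
Gen 6 (rule 60): 0000100010110
Gen 7 (rule 45): 1110101011100
Gen 8 (rule 150): 0100101001010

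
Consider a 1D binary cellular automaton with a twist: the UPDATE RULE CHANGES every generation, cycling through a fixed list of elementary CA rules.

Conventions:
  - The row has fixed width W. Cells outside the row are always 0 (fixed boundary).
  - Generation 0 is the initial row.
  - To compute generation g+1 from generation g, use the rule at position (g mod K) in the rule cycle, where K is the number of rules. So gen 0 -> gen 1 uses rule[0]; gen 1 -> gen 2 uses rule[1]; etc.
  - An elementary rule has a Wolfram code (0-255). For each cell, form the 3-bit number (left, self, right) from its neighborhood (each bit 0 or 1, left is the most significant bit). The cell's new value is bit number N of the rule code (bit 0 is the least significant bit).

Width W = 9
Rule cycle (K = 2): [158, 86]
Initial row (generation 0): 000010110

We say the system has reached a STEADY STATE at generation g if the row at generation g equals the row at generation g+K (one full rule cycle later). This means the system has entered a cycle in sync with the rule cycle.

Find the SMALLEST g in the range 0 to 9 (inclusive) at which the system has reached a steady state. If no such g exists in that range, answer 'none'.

Gen 0: 000010110
Gen 1 (rule 158): 000110101
Gen 2 (rule 86): 001010101
Gen 3 (rule 158): 011010101
Gen 4 (rule 86): 101010101
Gen 5 (rule 158): 101010101
Gen 6 (rule 86): 101010101
Gen 7 (rule 158): 101010101
Gen 8 (rule 86): 101010101
Gen 9 (rule 158): 101010101
Gen 10 (rule 86): 101010101
Gen 11 (rule 158): 101010101

Answer: 4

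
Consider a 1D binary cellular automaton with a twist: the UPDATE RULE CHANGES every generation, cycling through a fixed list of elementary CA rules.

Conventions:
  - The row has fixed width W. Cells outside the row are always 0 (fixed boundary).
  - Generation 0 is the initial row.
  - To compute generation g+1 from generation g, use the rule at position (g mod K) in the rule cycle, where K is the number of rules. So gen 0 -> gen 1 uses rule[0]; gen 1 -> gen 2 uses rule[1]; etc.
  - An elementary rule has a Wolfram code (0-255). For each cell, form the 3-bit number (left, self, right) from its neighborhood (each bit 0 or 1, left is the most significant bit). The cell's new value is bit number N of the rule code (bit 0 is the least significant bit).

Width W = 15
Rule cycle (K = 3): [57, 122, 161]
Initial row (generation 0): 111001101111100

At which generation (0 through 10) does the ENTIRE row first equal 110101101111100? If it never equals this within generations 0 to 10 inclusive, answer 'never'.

Gen 0: 111001101111100
Gen 1 (rule 57): 100101011000011
Gen 2 (rule 122): 011010111100111
Gen 3 (rule 161): 000101011000010
Gen 4 (rule 57): 110010110111001
Gen 5 (rule 122): 111101111101110
Gen 6 (rule 161): 011010111010100
Gen 7 (rule 57): 010101100101011
Gen 8 (rule 122): 101011111010111
Gen 9 (rule 161): 010101110101010
Gen 10 (rule 57): 001011001010101

Answer: never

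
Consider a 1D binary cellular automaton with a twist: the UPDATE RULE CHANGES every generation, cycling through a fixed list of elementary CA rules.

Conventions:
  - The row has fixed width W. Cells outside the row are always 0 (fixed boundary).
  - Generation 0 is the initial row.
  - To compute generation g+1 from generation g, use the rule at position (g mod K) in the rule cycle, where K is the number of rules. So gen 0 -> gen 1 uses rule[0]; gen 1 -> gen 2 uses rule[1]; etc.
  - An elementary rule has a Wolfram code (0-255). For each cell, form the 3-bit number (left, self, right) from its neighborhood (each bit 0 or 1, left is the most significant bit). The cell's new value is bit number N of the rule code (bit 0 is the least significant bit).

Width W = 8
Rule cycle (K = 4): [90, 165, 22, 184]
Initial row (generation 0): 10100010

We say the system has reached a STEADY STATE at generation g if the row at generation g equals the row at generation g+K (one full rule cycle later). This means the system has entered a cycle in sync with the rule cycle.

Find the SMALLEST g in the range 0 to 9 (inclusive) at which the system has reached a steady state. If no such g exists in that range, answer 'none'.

Gen 0: 10100010
Gen 1 (rule 90): 00010101
Gen 2 (rule 165): 11011111
Gen 3 (rule 22): 00000000
Gen 4 (rule 184): 00000000
Gen 5 (rule 90): 00000000
Gen 6 (rule 165): 11111111
Gen 7 (rule 22): 00000000
Gen 8 (rule 184): 00000000
Gen 9 (rule 90): 00000000
Gen 10 (rule 165): 11111111
Gen 11 (rule 22): 00000000
Gen 12 (rule 184): 00000000
Gen 13 (rule 90): 00000000

Answer: 3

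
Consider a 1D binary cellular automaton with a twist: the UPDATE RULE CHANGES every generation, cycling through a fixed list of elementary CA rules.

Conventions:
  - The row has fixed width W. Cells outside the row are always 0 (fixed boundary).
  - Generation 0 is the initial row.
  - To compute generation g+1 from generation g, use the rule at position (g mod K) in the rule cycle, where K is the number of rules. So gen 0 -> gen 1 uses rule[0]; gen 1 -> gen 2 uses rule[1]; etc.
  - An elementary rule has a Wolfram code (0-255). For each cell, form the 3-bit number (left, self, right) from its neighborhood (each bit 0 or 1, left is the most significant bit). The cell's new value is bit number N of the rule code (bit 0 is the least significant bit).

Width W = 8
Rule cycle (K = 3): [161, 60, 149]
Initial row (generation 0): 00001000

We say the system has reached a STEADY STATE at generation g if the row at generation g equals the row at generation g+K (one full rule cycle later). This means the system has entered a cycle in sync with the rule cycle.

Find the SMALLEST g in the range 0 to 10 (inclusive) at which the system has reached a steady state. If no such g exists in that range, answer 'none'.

Gen 0: 00001000
Gen 1 (rule 161): 11100011
Gen 2 (rule 60): 10010010
Gen 3 (rule 149): 11011011
Gen 4 (rule 161): 00100100
Gen 5 (rule 60): 00110110
Gen 6 (rule 149): 10000001
Gen 7 (rule 161): 00111100
Gen 8 (rule 60): 00100010
Gen 9 (rule 149): 10111011
Gen 10 (rule 161): 01010100
Gen 11 (rule 60): 01111110
Gen 12 (rule 149): 00111101
Gen 13 (rule 161): 10011010

Answer: none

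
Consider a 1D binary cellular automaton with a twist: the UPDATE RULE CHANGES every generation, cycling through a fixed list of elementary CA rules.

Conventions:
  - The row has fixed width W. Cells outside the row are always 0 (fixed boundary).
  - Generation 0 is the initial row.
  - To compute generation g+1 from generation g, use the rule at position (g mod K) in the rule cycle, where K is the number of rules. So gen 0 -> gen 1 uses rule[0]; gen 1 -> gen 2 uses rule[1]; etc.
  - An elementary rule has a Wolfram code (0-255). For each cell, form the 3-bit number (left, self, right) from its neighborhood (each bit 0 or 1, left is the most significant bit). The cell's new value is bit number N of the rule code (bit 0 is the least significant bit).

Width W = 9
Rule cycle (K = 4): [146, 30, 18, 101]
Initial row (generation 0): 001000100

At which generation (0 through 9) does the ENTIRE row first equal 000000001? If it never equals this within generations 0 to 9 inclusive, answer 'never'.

Gen 0: 001000100
Gen 1 (rule 146): 010101010
Gen 2 (rule 30): 110101011
Gen 3 (rule 18): 000000000
Gen 4 (rule 101): 111111111
Gen 5 (rule 146): 011111110
Gen 6 (rule 30): 110000001
Gen 7 (rule 18): 001000010
Gen 8 (rule 101): 101011010
Gen 9 (rule 146): 000000001

Answer: 9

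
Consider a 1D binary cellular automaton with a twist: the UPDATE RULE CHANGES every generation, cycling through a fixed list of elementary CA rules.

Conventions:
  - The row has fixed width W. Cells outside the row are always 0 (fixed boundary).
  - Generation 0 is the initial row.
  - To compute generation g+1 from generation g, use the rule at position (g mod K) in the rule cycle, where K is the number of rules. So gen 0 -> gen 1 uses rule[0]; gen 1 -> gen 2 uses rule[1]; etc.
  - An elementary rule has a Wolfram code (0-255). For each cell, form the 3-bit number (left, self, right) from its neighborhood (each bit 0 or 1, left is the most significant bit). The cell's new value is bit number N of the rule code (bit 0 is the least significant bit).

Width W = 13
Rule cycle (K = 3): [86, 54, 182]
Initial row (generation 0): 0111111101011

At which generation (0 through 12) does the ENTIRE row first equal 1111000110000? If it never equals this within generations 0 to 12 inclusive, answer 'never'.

Gen 0: 0111111101011
Gen 1 (rule 86): 1000000101001
Gen 2 (rule 54): 1100001111111
Gen 3 (rule 182): 0010010111110
Gen 4 (rule 86): 0111110000011
Gen 5 (rule 54): 1000001000100
Gen 6 (rule 182): 1100011101110
Gen 7 (rule 86): 0110100100011
Gen 8 (rule 54): 1001111110100
Gen 9 (rule 182): 1110111101110
Gen 10 (rule 86): 0010000100011
Gen 11 (rule 54): 0111001110100
Gen 12 (rule 182): 1010110101110

Answer: never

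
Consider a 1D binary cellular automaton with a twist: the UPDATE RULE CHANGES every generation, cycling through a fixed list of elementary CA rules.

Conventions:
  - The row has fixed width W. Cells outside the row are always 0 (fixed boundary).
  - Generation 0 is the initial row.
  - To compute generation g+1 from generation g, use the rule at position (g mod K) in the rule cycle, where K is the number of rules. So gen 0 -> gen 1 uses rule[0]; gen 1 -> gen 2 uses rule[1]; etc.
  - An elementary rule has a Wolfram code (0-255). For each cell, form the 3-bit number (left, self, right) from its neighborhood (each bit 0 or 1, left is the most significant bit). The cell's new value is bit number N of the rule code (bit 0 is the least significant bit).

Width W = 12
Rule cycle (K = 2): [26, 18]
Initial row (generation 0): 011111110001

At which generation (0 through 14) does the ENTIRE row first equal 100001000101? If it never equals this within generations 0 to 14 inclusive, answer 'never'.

Answer: 12

Derivation:
Gen 0: 011111110001
Gen 1 (rule 26): 110000001010
Gen 2 (rule 18): 001000010001
Gen 3 (rule 26): 010100101010
Gen 4 (rule 18): 100011000001
Gen 5 (rule 26): 010110100010
Gen 6 (rule 18): 100000010101
Gen 7 (rule 26): 010000100000
Gen 8 (rule 18): 101001010000
Gen 9 (rule 26): 000110001000
Gen 10 (rule 18): 001001010100
Gen 11 (rule 26): 010110000010
Gen 12 (rule 18): 100001000101
Gen 13 (rule 26): 010010101000
Gen 14 (rule 18): 101100000100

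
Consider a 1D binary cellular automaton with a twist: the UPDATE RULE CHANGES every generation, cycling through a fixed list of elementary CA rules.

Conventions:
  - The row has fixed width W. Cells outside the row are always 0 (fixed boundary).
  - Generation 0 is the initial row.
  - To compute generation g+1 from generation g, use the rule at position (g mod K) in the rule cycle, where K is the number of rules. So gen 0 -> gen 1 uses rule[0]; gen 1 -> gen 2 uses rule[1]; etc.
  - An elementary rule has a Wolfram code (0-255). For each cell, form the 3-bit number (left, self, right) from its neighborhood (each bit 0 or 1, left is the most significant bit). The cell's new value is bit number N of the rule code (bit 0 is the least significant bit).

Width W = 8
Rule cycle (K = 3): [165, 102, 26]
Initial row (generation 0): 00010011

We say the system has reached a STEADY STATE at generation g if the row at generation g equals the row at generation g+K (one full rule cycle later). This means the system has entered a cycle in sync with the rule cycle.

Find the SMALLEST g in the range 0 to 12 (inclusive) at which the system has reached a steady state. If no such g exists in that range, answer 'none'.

Answer: none

Derivation:
Gen 0: 00010011
Gen 1 (rule 165): 11010000
Gen 2 (rule 102): 01110000
Gen 3 (rule 26): 11001000
Gen 4 (rule 165): 00001011
Gen 5 (rule 102): 00011101
Gen 6 (rule 26): 00110000
Gen 7 (rule 165): 10000111
Gen 8 (rule 102): 10001001
Gen 9 (rule 26): 01010110
Gen 10 (rule 165): 01111000
Gen 11 (rule 102): 10001000
Gen 12 (rule 26): 01010100
Gen 13 (rule 165): 01111101
Gen 14 (rule 102): 10000111
Gen 15 (rule 26): 01001100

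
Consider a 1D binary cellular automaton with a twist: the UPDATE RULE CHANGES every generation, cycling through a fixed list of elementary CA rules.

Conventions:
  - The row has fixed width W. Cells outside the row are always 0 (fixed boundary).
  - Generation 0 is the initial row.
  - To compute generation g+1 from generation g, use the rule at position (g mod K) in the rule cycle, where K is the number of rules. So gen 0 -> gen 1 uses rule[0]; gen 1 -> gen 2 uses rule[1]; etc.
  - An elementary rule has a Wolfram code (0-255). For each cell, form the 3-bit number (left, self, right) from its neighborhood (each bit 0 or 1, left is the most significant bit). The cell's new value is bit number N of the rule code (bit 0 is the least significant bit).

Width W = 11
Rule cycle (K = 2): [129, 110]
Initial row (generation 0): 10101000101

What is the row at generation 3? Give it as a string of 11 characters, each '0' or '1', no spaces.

Gen 0: 10101000101
Gen 1 (rule 129): 00000010000
Gen 2 (rule 110): 00000110000
Gen 3 (rule 129): 11110000111

Answer: 11110000111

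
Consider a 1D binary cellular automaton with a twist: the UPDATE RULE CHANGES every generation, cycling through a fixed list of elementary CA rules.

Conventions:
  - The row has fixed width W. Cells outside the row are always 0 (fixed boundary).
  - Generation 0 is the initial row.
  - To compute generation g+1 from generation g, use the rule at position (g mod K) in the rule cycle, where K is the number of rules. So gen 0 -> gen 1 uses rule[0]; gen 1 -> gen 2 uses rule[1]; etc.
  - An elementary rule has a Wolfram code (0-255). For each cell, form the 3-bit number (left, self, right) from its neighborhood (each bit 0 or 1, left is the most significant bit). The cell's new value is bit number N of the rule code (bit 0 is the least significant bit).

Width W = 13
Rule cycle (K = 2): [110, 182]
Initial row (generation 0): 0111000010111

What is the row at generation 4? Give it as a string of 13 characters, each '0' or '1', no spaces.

Answer: 1001011111110

Derivation:
Gen 0: 0111000010111
Gen 1 (rule 110): 1101000111101
Gen 2 (rule 182): 0011101011011
Gen 3 (rule 110): 0110111111111
Gen 4 (rule 182): 1001011111110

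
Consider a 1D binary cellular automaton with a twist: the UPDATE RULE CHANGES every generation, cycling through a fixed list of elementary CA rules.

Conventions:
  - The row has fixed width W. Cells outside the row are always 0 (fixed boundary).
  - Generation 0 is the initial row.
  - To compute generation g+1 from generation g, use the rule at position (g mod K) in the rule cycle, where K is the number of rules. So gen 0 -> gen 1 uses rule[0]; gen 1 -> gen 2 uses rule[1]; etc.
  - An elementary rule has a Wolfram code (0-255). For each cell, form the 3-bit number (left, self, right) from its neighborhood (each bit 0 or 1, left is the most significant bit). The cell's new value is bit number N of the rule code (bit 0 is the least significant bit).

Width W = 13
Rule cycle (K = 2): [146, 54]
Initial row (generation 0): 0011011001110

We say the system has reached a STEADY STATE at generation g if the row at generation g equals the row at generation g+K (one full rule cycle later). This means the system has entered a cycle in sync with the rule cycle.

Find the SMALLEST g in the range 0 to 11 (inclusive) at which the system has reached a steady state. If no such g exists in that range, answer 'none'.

Gen 0: 0011011001110
Gen 1 (rule 146): 0100000110101
Gen 2 (rule 54): 1110001001111
Gen 3 (rule 146): 0101010110110
Gen 4 (rule 54): 1111111001001
Gen 5 (rule 146): 0111110110110
Gen 6 (rule 54): 1000001001001
Gen 7 (rule 146): 0100010110110
Gen 8 (rule 54): 1110111001001
Gen 9 (rule 146): 0100010110110
Gen 10 (rule 54): 1110111001001
Gen 11 (rule 146): 0100010110110
Gen 12 (rule 54): 1110111001001
Gen 13 (rule 146): 0100010110110

Answer: 7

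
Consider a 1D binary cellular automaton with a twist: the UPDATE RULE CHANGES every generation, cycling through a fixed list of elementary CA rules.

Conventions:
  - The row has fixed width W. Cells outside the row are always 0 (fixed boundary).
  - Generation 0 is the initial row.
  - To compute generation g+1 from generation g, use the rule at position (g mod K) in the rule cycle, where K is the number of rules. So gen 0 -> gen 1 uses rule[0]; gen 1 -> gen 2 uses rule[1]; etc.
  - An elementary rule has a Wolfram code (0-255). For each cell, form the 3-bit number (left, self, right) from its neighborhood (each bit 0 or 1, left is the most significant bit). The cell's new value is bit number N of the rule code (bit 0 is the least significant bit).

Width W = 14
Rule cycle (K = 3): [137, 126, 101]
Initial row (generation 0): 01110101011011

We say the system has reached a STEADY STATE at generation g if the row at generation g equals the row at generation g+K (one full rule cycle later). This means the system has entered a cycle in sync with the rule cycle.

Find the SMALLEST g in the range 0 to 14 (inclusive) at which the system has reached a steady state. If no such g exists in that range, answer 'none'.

Gen 0: 01110101011011
Gen 1 (rule 137): 01100000010010
Gen 2 (rule 126): 11110000111111
Gen 3 (rule 101): 00010110000001
Gen 4 (rule 137): 11000100111100
Gen 5 (rule 126): 11101111100110
Gen 6 (rule 101): 00110000100010
Gen 7 (rule 137): 10100110001000
Gen 8 (rule 126): 11111111011100
Gen 9 (rule 101): 00000001100101
Gen 10 (rule 137): 11111101000000
Gen 11 (rule 126): 10000111100000
Gen 12 (rule 101): 10110000101111
Gen 13 (rule 137): 00100110001110
Gen 14 (rule 126): 01111111011011
Gen 15 (rule 101): 00000001101101
Gen 16 (rule 137): 11111101001000
Gen 17 (rule 126): 10000111111100

Answer: none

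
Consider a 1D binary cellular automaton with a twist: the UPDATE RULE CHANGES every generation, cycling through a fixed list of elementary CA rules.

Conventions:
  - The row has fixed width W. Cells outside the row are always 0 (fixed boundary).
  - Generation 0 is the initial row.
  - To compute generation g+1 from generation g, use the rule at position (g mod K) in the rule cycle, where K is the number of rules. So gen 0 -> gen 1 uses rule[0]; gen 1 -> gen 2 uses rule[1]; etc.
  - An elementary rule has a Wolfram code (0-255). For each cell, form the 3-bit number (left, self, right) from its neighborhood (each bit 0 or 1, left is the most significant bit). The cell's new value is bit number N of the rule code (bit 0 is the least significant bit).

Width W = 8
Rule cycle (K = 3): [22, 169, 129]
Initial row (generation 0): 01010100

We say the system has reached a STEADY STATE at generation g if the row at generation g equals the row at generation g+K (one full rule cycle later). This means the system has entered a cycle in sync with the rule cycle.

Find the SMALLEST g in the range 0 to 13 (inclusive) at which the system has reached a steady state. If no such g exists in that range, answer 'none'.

Gen 0: 01010100
Gen 1 (rule 22): 11010110
Gen 2 (rule 169): 10101100
Gen 3 (rule 129): 00000001
Gen 4 (rule 22): 00000011
Gen 5 (rule 169): 11111010
Gen 6 (rule 129): 01110000
Gen 7 (rule 22): 10001000
Gen 8 (rule 169): 00100011
Gen 9 (rule 129): 10001000
Gen 10 (rule 22): 11011100
Gen 11 (rule 169): 10111001
Gen 12 (rule 129): 00010000
Gen 13 (rule 22): 00111000
Gen 14 (rule 169): 10110011
Gen 15 (rule 129): 00000000
Gen 16 (rule 22): 00000000

Answer: none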